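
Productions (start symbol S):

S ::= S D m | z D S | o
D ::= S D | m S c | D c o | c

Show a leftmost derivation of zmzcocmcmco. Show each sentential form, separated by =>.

S=>zDS=>zmScS=>zmSDmcS=>zmSDmDmcS=>zmzDSDmDmcS=>zmzcSDmDmcS=>zmzcoDmDmcS=>zmzcocmDmcS=>zmzcocmcmcS=>zmzcocmcmco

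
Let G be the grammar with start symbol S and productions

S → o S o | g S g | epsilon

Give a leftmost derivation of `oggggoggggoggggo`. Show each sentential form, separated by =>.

S=>oSo=>ogSgo=>oggSggo=>ogggSgggo=>oggggSggggo=>oggggoSoggggo=>oggggogSgoggggo=>oggggoggSggoggggo=>oggggoggggoggggo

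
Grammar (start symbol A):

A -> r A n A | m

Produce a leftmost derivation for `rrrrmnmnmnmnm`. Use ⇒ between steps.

A ⇒ rAnA   [A -> r A n A]
rAnA ⇒ rrAnAnA   [A -> r A n A]
rrAnAnA ⇒ rrrAnAnAnA   [A -> r A n A]
rrrAnAnAnA ⇒ rrrrAnAnAnAnA   [A -> r A n A]
rrrrAnAnAnAnA ⇒ rrrrmnAnAnAnA   [A -> m]
rrrrmnAnAnAnA ⇒ rrrrmnmnAnAnA   [A -> m]
rrrrmnmnAnAnA ⇒ rrrrmnmnmnAnA   [A -> m]
rrrrmnmnmnAnA ⇒ rrrrmnmnmnmnA   [A -> m]
rrrrmnmnmnmnA ⇒ rrrrmnmnmnmnm   [A -> m]

A ⇒ rAnA ⇒ rrAnAnA ⇒ rrrAnAnAnA ⇒ rrrrAnAnAnAnA ⇒ rrrrmnAnAnAnA ⇒ rrrrmnmnAnAnA ⇒ rrrrmnmnmnAnA ⇒ rrrrmnmnmnmnA ⇒ rrrrmnmnmnmnm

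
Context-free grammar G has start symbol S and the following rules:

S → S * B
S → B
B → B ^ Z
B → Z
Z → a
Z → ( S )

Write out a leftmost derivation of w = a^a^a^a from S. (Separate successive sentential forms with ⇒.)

S ⇒ B ⇒ B^Z ⇒ B^Z^Z ⇒ B^Z^Z^Z ⇒ Z^Z^Z^Z ⇒ a^Z^Z^Z ⇒ a^a^Z^Z ⇒ a^a^a^Z ⇒ a^a^a^a

S ⇒ B   [S → B]
B ⇒ B^Z   [B → B ^ Z]
B^Z ⇒ B^Z^Z   [B → B ^ Z]
B^Z^Z ⇒ B^Z^Z^Z   [B → B ^ Z]
B^Z^Z^Z ⇒ Z^Z^Z^Z   [B → Z]
Z^Z^Z^Z ⇒ a^Z^Z^Z   [Z → a]
a^Z^Z^Z ⇒ a^a^Z^Z   [Z → a]
a^a^Z^Z ⇒ a^a^a^Z   [Z → a]
a^a^a^Z ⇒ a^a^a^a   [Z → a]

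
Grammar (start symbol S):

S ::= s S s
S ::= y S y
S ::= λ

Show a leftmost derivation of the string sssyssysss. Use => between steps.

S => sSs => ssSss => sssSsss => sssySysss => sssysSsysss => sssyssysss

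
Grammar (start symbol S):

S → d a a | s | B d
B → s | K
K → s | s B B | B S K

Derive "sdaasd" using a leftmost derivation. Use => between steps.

S=>Bd=>Kd=>BSKd=>sSKd=>sdaaKd=>sdaasd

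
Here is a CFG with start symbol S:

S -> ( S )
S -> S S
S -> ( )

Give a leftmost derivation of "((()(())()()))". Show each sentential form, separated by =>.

S=>(S)=>((S))=>((SS))=>((SSS))=>((SSSS))=>((()SSS))=>((()(S)SS))=>((()(())SS))=>((()(())()S))=>((()(())()()))

S => (S)   [S -> ( S )]
(S) => ((S))   [S -> ( S )]
((S)) => ((SS))   [S -> S S]
((SS)) => ((SSS))   [S -> S S]
((SSS)) => ((SSSS))   [S -> S S]
((SSSS)) => ((()SSS))   [S -> ( )]
((()SSS)) => ((()(S)SS))   [S -> ( S )]
((()(S)SS)) => ((()(())SS))   [S -> ( )]
((()(())SS)) => ((()(())()S))   [S -> ( )]
((()(())()S)) => ((()(())()()))   [S -> ( )]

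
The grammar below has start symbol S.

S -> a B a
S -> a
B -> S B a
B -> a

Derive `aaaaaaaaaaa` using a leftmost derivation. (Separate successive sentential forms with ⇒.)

S ⇒ aBa   [S -> a B a]
aBa ⇒ aSBaa   [B -> S B a]
aSBaa ⇒ aaBaBaa   [S -> a B a]
aaBaBaa ⇒ aaaaBaa   [B -> a]
aaaaBaa ⇒ aaaaSBaaa   [B -> S B a]
aaaaSBaaa ⇒ aaaaaBaaa   [S -> a]
aaaaaBaaa ⇒ aaaaaSBaaaa   [B -> S B a]
aaaaaSBaaaa ⇒ aaaaaaBaaaa   [S -> a]
aaaaaaBaaaa ⇒ aaaaaaaaaaa   [B -> a]

S ⇒ aBa ⇒ aSBaa ⇒ aaBaBaa ⇒ aaaaBaa ⇒ aaaaSBaaa ⇒ aaaaaBaaa ⇒ aaaaaSBaaaa ⇒ aaaaaaBaaaa ⇒ aaaaaaaaaaa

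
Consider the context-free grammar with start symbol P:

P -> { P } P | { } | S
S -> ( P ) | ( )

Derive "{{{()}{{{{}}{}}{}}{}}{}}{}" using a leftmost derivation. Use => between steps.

P => {P}P   [P -> { P } P]
{P}P => {{P}P}P   [P -> { P } P]
{{P}P}P => {{{P}P}P}P   [P -> { P } P]
{{{P}P}P}P => {{{S}P}P}P   [P -> S]
{{{S}P}P}P => {{{()}P}P}P   [S -> ( )]
{{{()}P}P}P => {{{()}{P}P}P}P   [P -> { P } P]
{{{()}{P}P}P}P => {{{()}{{P}P}P}P}P   [P -> { P } P]
{{{()}{{P}P}P}P}P => {{{()}{{{P}P}P}P}P}P   [P -> { P } P]
{{{()}{{{P}P}P}P}P}P => {{{()}{{{{}}P}P}P}P}P   [P -> { }]
{{{()}{{{{}}P}P}P}P}P => {{{()}{{{{}}{}}P}P}P}P   [P -> { }]
{{{()}{{{{}}{}}P}P}P}P => {{{()}{{{{}}{}}{}}P}P}P   [P -> { }]
{{{()}{{{{}}{}}{}}P}P}P => {{{()}{{{{}}{}}{}}{}}P}P   [P -> { }]
{{{()}{{{{}}{}}{}}{}}P}P => {{{()}{{{{}}{}}{}}{}}{}}P   [P -> { }]
{{{()}{{{{}}{}}{}}{}}{}}P => {{{()}{{{{}}{}}{}}{}}{}}{}   [P -> { }]

P => {P}P => {{P}P}P => {{{P}P}P}P => {{{S}P}P}P => {{{()}P}P}P => {{{()}{P}P}P}P => {{{()}{{P}P}P}P}P => {{{()}{{{P}P}P}P}P}P => {{{()}{{{{}}P}P}P}P}P => {{{()}{{{{}}{}}P}P}P}P => {{{()}{{{{}}{}}{}}P}P}P => {{{()}{{{{}}{}}{}}{}}P}P => {{{()}{{{{}}{}}{}}{}}{}}P => {{{()}{{{{}}{}}{}}{}}{}}{}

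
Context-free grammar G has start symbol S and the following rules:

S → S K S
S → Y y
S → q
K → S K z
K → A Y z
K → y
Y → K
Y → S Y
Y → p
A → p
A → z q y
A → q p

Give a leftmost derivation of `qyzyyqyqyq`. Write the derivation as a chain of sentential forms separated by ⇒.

S⇒SKS⇒SKSKS⇒SKSKSKS⇒YyKSKSKS⇒KyKSKSKS⇒SKzyKSKSKS⇒qKzyKSKSKS⇒qyzyKSKSKS⇒qyzyySKSKS⇒qyzyyqKSKS⇒qyzyyqySKS⇒qyzyyqyqKS⇒qyzyyqyqyS⇒qyzyyqyqyq

S ⇒ SKS   [S → S K S]
SKS ⇒ SKSKS   [S → S K S]
SKSKS ⇒ SKSKSKS   [S → S K S]
SKSKSKS ⇒ YyKSKSKS   [S → Y y]
YyKSKSKS ⇒ KyKSKSKS   [Y → K]
KyKSKSKS ⇒ SKzyKSKSKS   [K → S K z]
SKzyKSKSKS ⇒ qKzyKSKSKS   [S → q]
qKzyKSKSKS ⇒ qyzyKSKSKS   [K → y]
qyzyKSKSKS ⇒ qyzyySKSKS   [K → y]
qyzyySKSKS ⇒ qyzyyqKSKS   [S → q]
qyzyyqKSKS ⇒ qyzyyqySKS   [K → y]
qyzyyqySKS ⇒ qyzyyqyqKS   [S → q]
qyzyyqyqKS ⇒ qyzyyqyqyS   [K → y]
qyzyyqyqyS ⇒ qyzyyqyqyq   [S → q]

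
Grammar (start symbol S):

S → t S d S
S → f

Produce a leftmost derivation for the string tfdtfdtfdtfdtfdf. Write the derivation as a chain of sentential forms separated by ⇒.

S ⇒ tSdS ⇒ tfdS ⇒ tfdtSdS ⇒ tfdtfdS ⇒ tfdtfdtSdS ⇒ tfdtfdtfdS ⇒ tfdtfdtfdtSdS ⇒ tfdtfdtfdtfdS ⇒ tfdtfdtfdtfdtSdS ⇒ tfdtfdtfdtfdtfdS ⇒ tfdtfdtfdtfdtfdf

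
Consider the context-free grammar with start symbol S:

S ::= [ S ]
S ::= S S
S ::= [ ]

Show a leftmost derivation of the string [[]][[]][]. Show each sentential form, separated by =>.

S => SS   [S ::= S S]
SS => SSS   [S ::= S S]
SSS => [S]SS   [S ::= [ S ]]
[S]SS => [[]]SS   [S ::= [ ]]
[[]]SS => [[]][S]S   [S ::= [ S ]]
[[]][S]S => [[]][[]]S   [S ::= [ ]]
[[]][[]]S => [[]][[]][]   [S ::= [ ]]

S=>SS=>SSS=>[S]SS=>[[]]SS=>[[]][S]S=>[[]][[]]S=>[[]][[]][]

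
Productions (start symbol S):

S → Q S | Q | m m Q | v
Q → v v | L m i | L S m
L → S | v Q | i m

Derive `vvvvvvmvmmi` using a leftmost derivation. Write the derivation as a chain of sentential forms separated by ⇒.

S ⇒ Q ⇒ Lmi ⇒ vQmi ⇒ vLSmmi ⇒ vvQSmmi ⇒ vvLSmSmmi ⇒ vvvQSmSmmi ⇒ vvvvvSmSmmi ⇒ vvvvvvmSmmi ⇒ vvvvvvmvmmi

S ⇒ Q   [S → Q]
Q ⇒ Lmi   [Q → L m i]
Lmi ⇒ vQmi   [L → v Q]
vQmi ⇒ vLSmmi   [Q → L S m]
vLSmmi ⇒ vvQSmmi   [L → v Q]
vvQSmmi ⇒ vvLSmSmmi   [Q → L S m]
vvLSmSmmi ⇒ vvvQSmSmmi   [L → v Q]
vvvQSmSmmi ⇒ vvvvvSmSmmi   [Q → v v]
vvvvvSmSmmi ⇒ vvvvvvmSmmi   [S → v]
vvvvvvmSmmi ⇒ vvvvvvmvmmi   [S → v]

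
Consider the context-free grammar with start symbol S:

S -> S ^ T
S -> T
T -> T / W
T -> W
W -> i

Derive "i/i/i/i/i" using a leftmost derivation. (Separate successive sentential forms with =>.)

S => T => T/W => T/W/W => T/W/W/W => T/W/W/W/W => W/W/W/W/W => i/W/W/W/W => i/i/W/W/W => i/i/i/W/W => i/i/i/i/W => i/i/i/i/i

S => T   [S -> T]
T => T/W   [T -> T / W]
T/W => T/W/W   [T -> T / W]
T/W/W => T/W/W/W   [T -> T / W]
T/W/W/W => T/W/W/W/W   [T -> T / W]
T/W/W/W/W => W/W/W/W/W   [T -> W]
W/W/W/W/W => i/W/W/W/W   [W -> i]
i/W/W/W/W => i/i/W/W/W   [W -> i]
i/i/W/W/W => i/i/i/W/W   [W -> i]
i/i/i/W/W => i/i/i/i/W   [W -> i]
i/i/i/i/W => i/i/i/i/i   [W -> i]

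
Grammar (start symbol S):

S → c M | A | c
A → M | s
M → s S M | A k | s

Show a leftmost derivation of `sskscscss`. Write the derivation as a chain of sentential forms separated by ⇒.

S ⇒ A ⇒ M ⇒ sSM ⇒ sAM ⇒ sMM ⇒ sAkM ⇒ sMkM ⇒ sskM ⇒ ssksSM ⇒ sskscMM ⇒ sskscsSMM ⇒ sskscscMM ⇒ sskscscsM ⇒ sskscscss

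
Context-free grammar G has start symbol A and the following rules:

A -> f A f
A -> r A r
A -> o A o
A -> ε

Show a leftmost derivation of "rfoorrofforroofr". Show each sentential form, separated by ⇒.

A⇒rAr⇒rfAfr⇒rfoAofr⇒rfooAoofr⇒rfoorAroofr⇒rfoorrArroofr⇒rfoorroAorroofr⇒rfoorrofAforroofr⇒rfoorrofforroofr

A ⇒ rAr   [A -> r A r]
rAr ⇒ rfAfr   [A -> f A f]
rfAfr ⇒ rfoAofr   [A -> o A o]
rfoAofr ⇒ rfooAoofr   [A -> o A o]
rfooAoofr ⇒ rfoorAroofr   [A -> r A r]
rfoorAroofr ⇒ rfoorrArroofr   [A -> r A r]
rfoorrArroofr ⇒ rfoorroAorroofr   [A -> o A o]
rfoorroAorroofr ⇒ rfoorrofAforroofr   [A -> f A f]
rfoorrofAforroofr ⇒ rfoorrofforroofr   [A -> ε]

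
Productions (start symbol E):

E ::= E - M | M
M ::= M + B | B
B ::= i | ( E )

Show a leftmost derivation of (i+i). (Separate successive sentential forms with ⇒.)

E⇒M⇒B⇒(E)⇒(M)⇒(M+B)⇒(B+B)⇒(i+B)⇒(i+i)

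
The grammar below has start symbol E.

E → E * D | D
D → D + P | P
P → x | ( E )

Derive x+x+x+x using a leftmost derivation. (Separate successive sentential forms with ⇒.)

E ⇒ D ⇒ D+P ⇒ D+P+P ⇒ D+P+P+P ⇒ P+P+P+P ⇒ x+P+P+P ⇒ x+x+P+P ⇒ x+x+x+P ⇒ x+x+x+x

E ⇒ D   [E → D]
D ⇒ D+P   [D → D + P]
D+P ⇒ D+P+P   [D → D + P]
D+P+P ⇒ D+P+P+P   [D → D + P]
D+P+P+P ⇒ P+P+P+P   [D → P]
P+P+P+P ⇒ x+P+P+P   [P → x]
x+P+P+P ⇒ x+x+P+P   [P → x]
x+x+P+P ⇒ x+x+x+P   [P → x]
x+x+x+P ⇒ x+x+x+x   [P → x]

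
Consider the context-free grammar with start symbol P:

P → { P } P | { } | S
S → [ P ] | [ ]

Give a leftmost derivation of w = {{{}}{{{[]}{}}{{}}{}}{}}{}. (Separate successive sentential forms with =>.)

P=>{P}P=>{{P}P}P=>{{{}}P}P=>{{{}}{P}P}P=>{{{}}{{P}P}P}P=>{{{}}{{{P}P}P}P}P=>{{{}}{{{S}P}P}P}P=>{{{}}{{{[]}P}P}P}P=>{{{}}{{{[]}{}}P}P}P=>{{{}}{{{[]}{}}{P}P}P}P=>{{{}}{{{[]}{}}{{}}P}P}P=>{{{}}{{{[]}{}}{{}}{}}P}P=>{{{}}{{{[]}{}}{{}}{}}{}}P=>{{{}}{{{[]}{}}{{}}{}}{}}{}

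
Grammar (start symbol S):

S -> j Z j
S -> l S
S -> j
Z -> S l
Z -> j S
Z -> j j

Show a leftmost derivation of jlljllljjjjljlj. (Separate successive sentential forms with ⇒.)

S ⇒ jZj   [S -> j Z j]
jZj ⇒ jSlj   [Z -> S l]
jSlj ⇒ jlSlj   [S -> l S]
jlSlj ⇒ jllSlj   [S -> l S]
jllSlj ⇒ jlljZjlj   [S -> j Z j]
jlljZjlj ⇒ jlljSljlj   [Z -> S l]
jlljSljlj ⇒ jlljlSljlj   [S -> l S]
jlljlSljlj ⇒ jlljllSljlj   [S -> l S]
jlljllSljlj ⇒ jlljlllSljlj   [S -> l S]
jlljlllSljlj ⇒ jlljllljZjljlj   [S -> j Z j]
jlljllljZjljlj ⇒ jlljllljjjjljlj   [Z -> j j]

S ⇒ jZj ⇒ jSlj ⇒ jlSlj ⇒ jllSlj ⇒ jlljZjlj ⇒ jlljSljlj ⇒ jlljlSljlj ⇒ jlljllSljlj ⇒ jlljlllSljlj ⇒ jlljllljZjljlj ⇒ jlljllljjjjljlj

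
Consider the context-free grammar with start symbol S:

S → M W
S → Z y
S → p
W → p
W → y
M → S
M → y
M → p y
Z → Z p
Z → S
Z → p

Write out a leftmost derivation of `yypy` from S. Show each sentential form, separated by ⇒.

S ⇒ Zy ⇒ Zpy ⇒ Spy ⇒ MWpy ⇒ yWpy ⇒ yypy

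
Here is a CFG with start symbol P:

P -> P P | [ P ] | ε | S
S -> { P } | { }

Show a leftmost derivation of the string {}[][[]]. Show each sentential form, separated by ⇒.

P ⇒ PP ⇒ SP ⇒ {}P ⇒ {}PP ⇒ {}[P]P ⇒ {}[]P ⇒ {}[][P] ⇒ {}[][[P]] ⇒ {}[][[]]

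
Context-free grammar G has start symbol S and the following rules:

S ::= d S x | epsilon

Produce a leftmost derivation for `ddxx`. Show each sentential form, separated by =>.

S => dSx   [S ::= d S x]
dSx => ddSxx   [S ::= d S x]
ddSxx => ddxx   [S ::= epsilon]

S => dSx => ddSxx => ddxx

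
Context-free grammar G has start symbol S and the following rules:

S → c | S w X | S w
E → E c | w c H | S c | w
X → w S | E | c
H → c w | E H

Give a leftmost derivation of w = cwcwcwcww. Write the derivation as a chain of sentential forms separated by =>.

S=>Sw=>Sww=>SwXww=>SwXwXww=>SwXwXwXww=>cwXwXwXww=>cwcwXwXww=>cwcwcwXww=>cwcwcwcww

S => Sw   [S → S w]
Sw => Sww   [S → S w]
Sww => SwXww   [S → S w X]
SwXww => SwXwXww   [S → S w X]
SwXwXww => SwXwXwXww   [S → S w X]
SwXwXwXww => cwXwXwXww   [S → c]
cwXwXwXww => cwcwXwXww   [X → c]
cwcwXwXww => cwcwcwXww   [X → c]
cwcwcwXww => cwcwcwcww   [X → c]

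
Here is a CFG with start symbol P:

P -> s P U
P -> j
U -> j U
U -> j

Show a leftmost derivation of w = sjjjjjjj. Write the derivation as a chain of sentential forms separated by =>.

P => sPU => sjU => sjjU => sjjjU => sjjjjU => sjjjjjU => sjjjjjjU => sjjjjjjj

P => sPU   [P -> s P U]
sPU => sjU   [P -> j]
sjU => sjjU   [U -> j U]
sjjU => sjjjU   [U -> j U]
sjjjU => sjjjjU   [U -> j U]
sjjjjU => sjjjjjU   [U -> j U]
sjjjjjU => sjjjjjjU   [U -> j U]
sjjjjjjU => sjjjjjjj   [U -> j]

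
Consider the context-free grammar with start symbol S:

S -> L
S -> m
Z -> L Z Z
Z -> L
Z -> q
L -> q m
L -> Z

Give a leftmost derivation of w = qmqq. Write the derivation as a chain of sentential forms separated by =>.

S=>L=>Z=>LZZ=>qmZZ=>qmqZ=>qmqq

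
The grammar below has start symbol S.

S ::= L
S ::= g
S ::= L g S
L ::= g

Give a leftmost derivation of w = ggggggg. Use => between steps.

S=>LgS=>ggS=>ggLgS=>ggggS=>ggggLgS=>ggggggS=>ggggggL=>ggggggg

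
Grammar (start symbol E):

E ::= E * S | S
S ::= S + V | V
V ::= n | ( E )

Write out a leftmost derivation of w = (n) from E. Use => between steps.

E=>S=>V=>(E)=>(S)=>(V)=>(n)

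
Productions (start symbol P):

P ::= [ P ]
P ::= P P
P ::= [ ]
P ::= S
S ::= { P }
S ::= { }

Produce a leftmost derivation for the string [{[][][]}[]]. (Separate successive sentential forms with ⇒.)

P ⇒ [P] ⇒ [PP] ⇒ [SP] ⇒ [{P}P] ⇒ [{PP}P] ⇒ [{PPP}P] ⇒ [{[]PP}P] ⇒ [{[][]P}P] ⇒ [{[][][]}P] ⇒ [{[][][]}[]]

P ⇒ [P]   [P ::= [ P ]]
[P] ⇒ [PP]   [P ::= P P]
[PP] ⇒ [SP]   [P ::= S]
[SP] ⇒ [{P}P]   [S ::= { P }]
[{P}P] ⇒ [{PP}P]   [P ::= P P]
[{PP}P] ⇒ [{PPP}P]   [P ::= P P]
[{PPP}P] ⇒ [{[]PP}P]   [P ::= [ ]]
[{[]PP}P] ⇒ [{[][]P}P]   [P ::= [ ]]
[{[][]P}P] ⇒ [{[][][]}P]   [P ::= [ ]]
[{[][][]}P] ⇒ [{[][][]}[]]   [P ::= [ ]]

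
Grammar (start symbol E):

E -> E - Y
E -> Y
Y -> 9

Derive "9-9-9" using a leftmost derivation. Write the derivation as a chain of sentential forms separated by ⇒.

E ⇒ E-Y ⇒ E-Y-Y ⇒ Y-Y-Y ⇒ 9-Y-Y ⇒ 9-9-Y ⇒ 9-9-9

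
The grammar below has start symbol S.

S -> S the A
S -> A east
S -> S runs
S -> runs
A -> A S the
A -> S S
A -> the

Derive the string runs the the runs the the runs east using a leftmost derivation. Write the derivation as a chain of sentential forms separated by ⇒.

S ⇒ A east ⇒ S S east ⇒ S the A S east ⇒ S runs the A S east ⇒ S the A runs the A S east ⇒ runs the A runs the A S east ⇒ runs the the runs the A S east ⇒ runs the the runs the the S east ⇒ runs the the runs the the runs east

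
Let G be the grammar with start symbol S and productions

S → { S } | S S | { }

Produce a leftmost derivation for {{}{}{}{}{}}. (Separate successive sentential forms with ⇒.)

S⇒{S}⇒{SS}⇒{SSS}⇒{SSSS}⇒{SSSSS}⇒{{}SSSS}⇒{{}{}SSS}⇒{{}{}{}SS}⇒{{}{}{}{}S}⇒{{}{}{}{}{}}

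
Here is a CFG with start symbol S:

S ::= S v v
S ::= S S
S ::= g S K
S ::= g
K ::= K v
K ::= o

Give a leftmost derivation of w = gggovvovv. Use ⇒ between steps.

S ⇒ gSK ⇒ ggSKK ⇒ gggKK ⇒ gggKvK ⇒ gggKvvK ⇒ gggovvK ⇒ gggovvKv ⇒ gggovvKvv ⇒ gggovvovv

S ⇒ gSK   [S ::= g S K]
gSK ⇒ ggSKK   [S ::= g S K]
ggSKK ⇒ gggKK   [S ::= g]
gggKK ⇒ gggKvK   [K ::= K v]
gggKvK ⇒ gggKvvK   [K ::= K v]
gggKvvK ⇒ gggovvK   [K ::= o]
gggovvK ⇒ gggovvKv   [K ::= K v]
gggovvKv ⇒ gggovvKvv   [K ::= K v]
gggovvKvv ⇒ gggovvovv   [K ::= o]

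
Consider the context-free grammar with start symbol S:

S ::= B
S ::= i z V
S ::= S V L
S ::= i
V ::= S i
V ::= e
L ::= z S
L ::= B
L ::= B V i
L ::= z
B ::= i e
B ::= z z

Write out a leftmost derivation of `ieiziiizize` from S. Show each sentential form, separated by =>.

S => SVL => BVL => ieVL => ieSiL => ieizViL => ieizSiiL => ieiziiiL => ieiziiizS => ieiziiizizV => ieiziiizize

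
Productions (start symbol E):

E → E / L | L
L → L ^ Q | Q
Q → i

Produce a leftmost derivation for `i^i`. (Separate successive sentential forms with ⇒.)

E⇒L⇒L^Q⇒Q^Q⇒i^Q⇒i^i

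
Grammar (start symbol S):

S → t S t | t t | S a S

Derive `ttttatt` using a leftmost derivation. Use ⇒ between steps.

S⇒SaS⇒tStaS⇒ttttaS⇒ttttatt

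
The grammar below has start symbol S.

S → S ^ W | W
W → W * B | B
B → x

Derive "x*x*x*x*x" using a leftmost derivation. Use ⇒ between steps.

S ⇒ W ⇒ W*B ⇒ W*B*B ⇒ W*B*B*B ⇒ W*B*B*B*B ⇒ B*B*B*B*B ⇒ x*B*B*B*B ⇒ x*x*B*B*B ⇒ x*x*x*B*B ⇒ x*x*x*x*B ⇒ x*x*x*x*x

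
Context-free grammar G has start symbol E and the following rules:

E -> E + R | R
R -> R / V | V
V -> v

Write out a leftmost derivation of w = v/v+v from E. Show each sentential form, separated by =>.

E => E+R => R+R => R/V+R => V/V+R => v/V+R => v/v+R => v/v+V => v/v+v

E => E+R   [E -> E + R]
E+R => R+R   [E -> R]
R+R => R/V+R   [R -> R / V]
R/V+R => V/V+R   [R -> V]
V/V+R => v/V+R   [V -> v]
v/V+R => v/v+R   [V -> v]
v/v+R => v/v+V   [R -> V]
v/v+V => v/v+v   [V -> v]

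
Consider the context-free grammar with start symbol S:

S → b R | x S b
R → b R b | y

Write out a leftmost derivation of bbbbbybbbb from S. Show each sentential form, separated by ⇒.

S ⇒ bR   [S → b R]
bR ⇒ bbRb   [R → b R b]
bbRb ⇒ bbbRbb   [R → b R b]
bbbRbb ⇒ bbbbRbbb   [R → b R b]
bbbbRbbb ⇒ bbbbbRbbbb   [R → b R b]
bbbbbRbbbb ⇒ bbbbbybbbb   [R → y]

S ⇒ bR ⇒ bbRb ⇒ bbbRbb ⇒ bbbbRbbb ⇒ bbbbbRbbbb ⇒ bbbbbybbbb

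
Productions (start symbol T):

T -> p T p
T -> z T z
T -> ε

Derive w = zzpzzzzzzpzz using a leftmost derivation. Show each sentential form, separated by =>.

T=>zTz=>zzTzz=>zzpTpzz=>zzpzTzpzz=>zzpzzTzzpzz=>zzpzzzTzzzpzz=>zzpzzzzzzpzz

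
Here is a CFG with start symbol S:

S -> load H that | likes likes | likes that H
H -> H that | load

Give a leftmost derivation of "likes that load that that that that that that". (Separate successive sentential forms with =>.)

S => likes that H   [S -> likes that H]
likes that H => likes that H that   [H -> H that]
likes that H that => likes that H that that   [H -> H that]
likes that H that that => likes that H that that that   [H -> H that]
likes that H that that that => likes that H that that that that   [H -> H that]
likes that H that that that that => likes that H that that that that that   [H -> H that]
likes that H that that that that that => likes that H that that that that that that   [H -> H that]
likes that H that that that that that that => likes that load that that that that that that   [H -> load]

S => likes that H => likes that H that => likes that H that that => likes that H that that that => likes that H that that that that => likes that H that that that that that => likes that H that that that that that that => likes that load that that that that that that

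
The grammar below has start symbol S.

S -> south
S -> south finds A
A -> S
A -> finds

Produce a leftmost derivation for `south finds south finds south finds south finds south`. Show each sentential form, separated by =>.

S => south finds A => south finds S => south finds south finds A => south finds south finds S => south finds south finds south finds A => south finds south finds south finds S => south finds south finds south finds south finds A => south finds south finds south finds south finds S => south finds south finds south finds south finds south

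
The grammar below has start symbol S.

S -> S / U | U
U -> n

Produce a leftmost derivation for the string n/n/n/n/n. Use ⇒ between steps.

S ⇒ S/U   [S -> S / U]
S/U ⇒ S/U/U   [S -> S / U]
S/U/U ⇒ S/U/U/U   [S -> S / U]
S/U/U/U ⇒ S/U/U/U/U   [S -> S / U]
S/U/U/U/U ⇒ U/U/U/U/U   [S -> U]
U/U/U/U/U ⇒ n/U/U/U/U   [U -> n]
n/U/U/U/U ⇒ n/n/U/U/U   [U -> n]
n/n/U/U/U ⇒ n/n/n/U/U   [U -> n]
n/n/n/U/U ⇒ n/n/n/n/U   [U -> n]
n/n/n/n/U ⇒ n/n/n/n/n   [U -> n]

S⇒S/U⇒S/U/U⇒S/U/U/U⇒S/U/U/U/U⇒U/U/U/U/U⇒n/U/U/U/U⇒n/n/U/U/U⇒n/n/n/U/U⇒n/n/n/n/U⇒n/n/n/n/n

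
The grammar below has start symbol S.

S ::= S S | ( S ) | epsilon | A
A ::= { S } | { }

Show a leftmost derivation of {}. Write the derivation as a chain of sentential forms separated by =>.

S => SS => SSS => ASS => {}SS => {}S => {}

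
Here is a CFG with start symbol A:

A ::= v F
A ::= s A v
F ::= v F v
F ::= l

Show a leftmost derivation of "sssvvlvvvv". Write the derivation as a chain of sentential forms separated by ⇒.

A ⇒ sAv   [A ::= s A v]
sAv ⇒ ssAvv   [A ::= s A v]
ssAvv ⇒ sssAvvv   [A ::= s A v]
sssAvvv ⇒ sssvFvvv   [A ::= v F]
sssvFvvv ⇒ sssvvFvvvv   [F ::= v F v]
sssvvFvvvv ⇒ sssvvlvvvv   [F ::= l]

A⇒sAv⇒ssAvv⇒sssAvvv⇒sssvFvvv⇒sssvvFvvvv⇒sssvvlvvvv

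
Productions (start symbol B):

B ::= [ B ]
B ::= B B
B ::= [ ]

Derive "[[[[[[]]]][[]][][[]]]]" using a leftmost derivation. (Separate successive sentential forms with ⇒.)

B ⇒ [B]   [B ::= [ B ]]
[B] ⇒ [[B]]   [B ::= [ B ]]
[[B]] ⇒ [[BB]]   [B ::= B B]
[[BB]] ⇒ [[BBB]]   [B ::= B B]
[[BBB]] ⇒ [[BBBB]]   [B ::= B B]
[[BBBB]] ⇒ [[[B]BBB]]   [B ::= [ B ]]
[[[B]BBB]] ⇒ [[[[B]]BBB]]   [B ::= [ B ]]
[[[[B]]BBB]] ⇒ [[[[[B]]]BBB]]   [B ::= [ B ]]
[[[[[B]]]BBB]] ⇒ [[[[[[]]]]BBB]]   [B ::= [ ]]
[[[[[[]]]]BBB]] ⇒ [[[[[[]]]][B]BB]]   [B ::= [ B ]]
[[[[[[]]]][B]BB]] ⇒ [[[[[[]]]][[]]BB]]   [B ::= [ ]]
[[[[[[]]]][[]]BB]] ⇒ [[[[[[]]]][[]][]B]]   [B ::= [ ]]
[[[[[[]]]][[]][]B]] ⇒ [[[[[[]]]][[]][][B]]]   [B ::= [ B ]]
[[[[[[]]]][[]][][B]]] ⇒ [[[[[[]]]][[]][][[]]]]   [B ::= [ ]]

B⇒[B]⇒[[B]]⇒[[BB]]⇒[[BBB]]⇒[[BBBB]]⇒[[[B]BBB]]⇒[[[[B]]BBB]]⇒[[[[[B]]]BBB]]⇒[[[[[[]]]]BBB]]⇒[[[[[[]]]][B]BB]]⇒[[[[[[]]]][[]]BB]]⇒[[[[[[]]]][[]][]B]]⇒[[[[[[]]]][[]][][B]]]⇒[[[[[[]]]][[]][][[]]]]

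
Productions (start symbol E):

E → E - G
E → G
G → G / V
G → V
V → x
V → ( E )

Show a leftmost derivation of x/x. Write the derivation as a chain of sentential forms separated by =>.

E=>G=>G/V=>V/V=>x/V=>x/x

E => G   [E → G]
G => G/V   [G → G / V]
G/V => V/V   [G → V]
V/V => x/V   [V → x]
x/V => x/x   [V → x]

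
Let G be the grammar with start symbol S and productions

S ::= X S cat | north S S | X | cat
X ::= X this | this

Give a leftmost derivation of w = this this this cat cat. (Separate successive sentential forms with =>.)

S => X S cat   [S ::= X S cat]
X S cat => X this S cat   [X ::= X this]
X this S cat => X this this S cat   [X ::= X this]
X this this S cat => this this this S cat   [X ::= this]
this this this S cat => this this this cat cat   [S ::= cat]

S => X S cat => X this S cat => X this this S cat => this this this S cat => this this this cat cat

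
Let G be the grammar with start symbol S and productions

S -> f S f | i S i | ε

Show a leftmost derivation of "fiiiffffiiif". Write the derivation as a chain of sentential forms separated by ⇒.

S ⇒ fSf ⇒ fiSif ⇒ fiiSiif ⇒ fiiiSiiif ⇒ fiiifSfiiif ⇒ fiiiffSffiiif ⇒ fiiiffffiiif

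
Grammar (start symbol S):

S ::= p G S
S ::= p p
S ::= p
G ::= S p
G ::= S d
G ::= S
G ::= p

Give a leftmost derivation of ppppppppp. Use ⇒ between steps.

S ⇒ pGS ⇒ pSS ⇒ ppGSS ⇒ ppSSS ⇒ pppGSSS ⇒ ppppSSS ⇒ pppppSS ⇒ pppppppS ⇒ ppppppppp

S ⇒ pGS   [S ::= p G S]
pGS ⇒ pSS   [G ::= S]
pSS ⇒ ppGSS   [S ::= p G S]
ppGSS ⇒ ppSSS   [G ::= S]
ppSSS ⇒ pppGSSS   [S ::= p G S]
pppGSSS ⇒ ppppSSS   [G ::= p]
ppppSSS ⇒ pppppSS   [S ::= p]
pppppSS ⇒ pppppppS   [S ::= p p]
pppppppS ⇒ ppppppppp   [S ::= p p]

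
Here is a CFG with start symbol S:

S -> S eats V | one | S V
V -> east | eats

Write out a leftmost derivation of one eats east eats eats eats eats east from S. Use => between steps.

S => S eats V   [S -> S eats V]
S eats V => S V eats V   [S -> S V]
S V eats V => S eats V V eats V   [S -> S eats V]
S eats V V eats V => S eats V eats V V eats V   [S -> S eats V]
S eats V eats V V eats V => one eats V eats V V eats V   [S -> one]
one eats V eats V V eats V => one eats east eats V V eats V   [V -> east]
one eats east eats V V eats V => one eats east eats eats V eats V   [V -> eats]
one eats east eats eats V eats V => one eats east eats eats eats eats V   [V -> eats]
one eats east eats eats eats eats V => one eats east eats eats eats eats east   [V -> east]

S => S eats V => S V eats V => S eats V V eats V => S eats V eats V V eats V => one eats V eats V V eats V => one eats east eats V V eats V => one eats east eats eats V eats V => one eats east eats eats eats eats V => one eats east eats eats eats eats east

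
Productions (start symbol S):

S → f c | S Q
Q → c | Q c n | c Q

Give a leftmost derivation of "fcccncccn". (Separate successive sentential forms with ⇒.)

S ⇒ SQ   [S → S Q]
SQ ⇒ SQQ   [S → S Q]
SQQ ⇒ fcQQ   [S → f c]
fcQQ ⇒ fcQcnQ   [Q → Q c n]
fcQcnQ ⇒ fcccnQ   [Q → c]
fcccnQ ⇒ fcccncQ   [Q → c Q]
fcccncQ ⇒ fcccncQcn   [Q → Q c n]
fcccncQcn ⇒ fcccncccn   [Q → c]

S⇒SQ⇒SQQ⇒fcQQ⇒fcQcnQ⇒fcccnQ⇒fcccncQ⇒fcccncQcn⇒fcccncccn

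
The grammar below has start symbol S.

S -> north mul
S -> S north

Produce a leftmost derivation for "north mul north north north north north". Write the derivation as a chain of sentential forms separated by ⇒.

S ⇒ S north ⇒ S north north ⇒ S north north north ⇒ S north north north north ⇒ S north north north north north ⇒ north mul north north north north north

S ⇒ S north   [S -> S north]
S north ⇒ S north north   [S -> S north]
S north north ⇒ S north north north   [S -> S north]
S north north north ⇒ S north north north north   [S -> S north]
S north north north north ⇒ S north north north north north   [S -> S north]
S north north north north north ⇒ north mul north north north north north   [S -> north mul]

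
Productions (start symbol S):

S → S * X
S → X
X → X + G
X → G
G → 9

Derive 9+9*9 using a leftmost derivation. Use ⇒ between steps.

S ⇒ S*X ⇒ X*X ⇒ X+G*X ⇒ G+G*X ⇒ 9+G*X ⇒ 9+9*X ⇒ 9+9*G ⇒ 9+9*9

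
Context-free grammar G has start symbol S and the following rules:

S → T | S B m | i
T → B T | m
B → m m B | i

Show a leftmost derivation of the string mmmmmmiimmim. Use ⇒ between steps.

S ⇒ T ⇒ BT ⇒ mmBT ⇒ mmmmBT ⇒ mmmmmmBT ⇒ mmmmmmiT ⇒ mmmmmmiBT ⇒ mmmmmmiiT ⇒ mmmmmmiiBT ⇒ mmmmmmiimmBT ⇒ mmmmmmiimmiT ⇒ mmmmmmiimmim

S ⇒ T   [S → T]
T ⇒ BT   [T → B T]
BT ⇒ mmBT   [B → m m B]
mmBT ⇒ mmmmBT   [B → m m B]
mmmmBT ⇒ mmmmmmBT   [B → m m B]
mmmmmmBT ⇒ mmmmmmiT   [B → i]
mmmmmmiT ⇒ mmmmmmiBT   [T → B T]
mmmmmmiBT ⇒ mmmmmmiiT   [B → i]
mmmmmmiiT ⇒ mmmmmmiiBT   [T → B T]
mmmmmmiiBT ⇒ mmmmmmiimmBT   [B → m m B]
mmmmmmiimmBT ⇒ mmmmmmiimmiT   [B → i]
mmmmmmiimmiT ⇒ mmmmmmiimmim   [T → m]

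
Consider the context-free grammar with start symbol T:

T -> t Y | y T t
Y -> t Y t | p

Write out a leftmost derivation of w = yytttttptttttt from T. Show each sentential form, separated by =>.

T => yTt   [T -> y T t]
yTt => yyTtt   [T -> y T t]
yyTtt => yytYtt   [T -> t Y]
yytYtt => yyttYttt   [Y -> t Y t]
yyttYttt => yytttYtttt   [Y -> t Y t]
yytttYtttt => yyttttYttttt   [Y -> t Y t]
yyttttYttttt => yytttttYtttttt   [Y -> t Y t]
yytttttYtttttt => yytttttptttttt   [Y -> p]

T => yTt => yyTtt => yytYtt => yyttYttt => yytttYtttt => yyttttYttttt => yytttttYtttttt => yytttttptttttt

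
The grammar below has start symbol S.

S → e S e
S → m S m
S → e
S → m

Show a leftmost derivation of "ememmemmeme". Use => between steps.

S => eSe => emSme => emeSeme => ememSmeme => ememmSmmeme => ememmemmeme

S => eSe   [S → e S e]
eSe => emSme   [S → m S m]
emSme => emeSeme   [S → e S e]
emeSeme => ememSmeme   [S → m S m]
ememSmeme => ememmSmmeme   [S → m S m]
ememmSmmeme => ememmemmeme   [S → e]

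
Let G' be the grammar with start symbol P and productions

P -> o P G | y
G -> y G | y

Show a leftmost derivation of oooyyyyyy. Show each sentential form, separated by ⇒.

P ⇒ oPG ⇒ ooPGG ⇒ oooPGGG ⇒ oooyGGG ⇒ oooyyGGG ⇒ oooyyyGGG ⇒ oooyyyyGG ⇒ oooyyyyyG ⇒ oooyyyyyy

P ⇒ oPG   [P -> o P G]
oPG ⇒ ooPGG   [P -> o P G]
ooPGG ⇒ oooPGGG   [P -> o P G]
oooPGGG ⇒ oooyGGG   [P -> y]
oooyGGG ⇒ oooyyGGG   [G -> y G]
oooyyGGG ⇒ oooyyyGGG   [G -> y G]
oooyyyGGG ⇒ oooyyyyGG   [G -> y]
oooyyyyGG ⇒ oooyyyyyG   [G -> y]
oooyyyyyG ⇒ oooyyyyyy   [G -> y]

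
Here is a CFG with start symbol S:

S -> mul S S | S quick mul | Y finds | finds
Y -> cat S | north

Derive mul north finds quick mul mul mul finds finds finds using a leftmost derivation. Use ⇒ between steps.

S ⇒ mul S S ⇒ mul S quick mul S ⇒ mul Y finds quick mul S ⇒ mul north finds quick mul S ⇒ mul north finds quick mul mul S S ⇒ mul north finds quick mul mul mul S S S ⇒ mul north finds quick mul mul mul finds S S ⇒ mul north finds quick mul mul mul finds finds S ⇒ mul north finds quick mul mul mul finds finds finds

S ⇒ mul S S   [S -> mul S S]
mul S S ⇒ mul S quick mul S   [S -> S quick mul]
mul S quick mul S ⇒ mul Y finds quick mul S   [S -> Y finds]
mul Y finds quick mul S ⇒ mul north finds quick mul S   [Y -> north]
mul north finds quick mul S ⇒ mul north finds quick mul mul S S   [S -> mul S S]
mul north finds quick mul mul S S ⇒ mul north finds quick mul mul mul S S S   [S -> mul S S]
mul north finds quick mul mul mul S S S ⇒ mul north finds quick mul mul mul finds S S   [S -> finds]
mul north finds quick mul mul mul finds S S ⇒ mul north finds quick mul mul mul finds finds S   [S -> finds]
mul north finds quick mul mul mul finds finds S ⇒ mul north finds quick mul mul mul finds finds finds   [S -> finds]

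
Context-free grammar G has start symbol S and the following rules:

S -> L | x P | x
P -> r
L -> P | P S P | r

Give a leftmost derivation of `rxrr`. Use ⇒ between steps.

S⇒L⇒PSP⇒rSP⇒rxPP⇒rxrP⇒rxrr

S ⇒ L   [S -> L]
L ⇒ PSP   [L -> P S P]
PSP ⇒ rSP   [P -> r]
rSP ⇒ rxPP   [S -> x P]
rxPP ⇒ rxrP   [P -> r]
rxrP ⇒ rxrr   [P -> r]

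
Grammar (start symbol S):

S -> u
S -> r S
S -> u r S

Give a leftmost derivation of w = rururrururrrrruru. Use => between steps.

S => rS => rurS => rururS => rururrS => rururrurS => rururrururS => rururrururrS => rururrururrrS => rururrururrrrS => rururrururrrrrS => rururrururrrrrurS => rururrururrrrruru

S => rS   [S -> r S]
rS => rurS   [S -> u r S]
rurS => rururS   [S -> u r S]
rururS => rururrS   [S -> r S]
rururrS => rururrurS   [S -> u r S]
rururrurS => rururrururS   [S -> u r S]
rururrururS => rururrururrS   [S -> r S]
rururrururrS => rururrururrrS   [S -> r S]
rururrururrrS => rururrururrrrS   [S -> r S]
rururrururrrrS => rururrururrrrrS   [S -> r S]
rururrururrrrrS => rururrururrrrrurS   [S -> u r S]
rururrururrrrrurS => rururrururrrrruru   [S -> u]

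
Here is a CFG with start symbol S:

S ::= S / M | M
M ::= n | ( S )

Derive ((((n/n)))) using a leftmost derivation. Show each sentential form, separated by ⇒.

S ⇒ M   [S ::= M]
M ⇒ (S)   [M ::= ( S )]
(S) ⇒ (M)   [S ::= M]
(M) ⇒ ((S))   [M ::= ( S )]
((S)) ⇒ ((M))   [S ::= M]
((M)) ⇒ (((S)))   [M ::= ( S )]
(((S))) ⇒ (((M)))   [S ::= M]
(((M))) ⇒ ((((S))))   [M ::= ( S )]
((((S)))) ⇒ ((((S/M))))   [S ::= S / M]
((((S/M)))) ⇒ ((((M/M))))   [S ::= M]
((((M/M)))) ⇒ ((((n/M))))   [M ::= n]
((((n/M)))) ⇒ ((((n/n))))   [M ::= n]

S ⇒ M ⇒ (S) ⇒ (M) ⇒ ((S)) ⇒ ((M)) ⇒ (((S))) ⇒ (((M))) ⇒ ((((S)))) ⇒ ((((S/M)))) ⇒ ((((M/M)))) ⇒ ((((n/M)))) ⇒ ((((n/n))))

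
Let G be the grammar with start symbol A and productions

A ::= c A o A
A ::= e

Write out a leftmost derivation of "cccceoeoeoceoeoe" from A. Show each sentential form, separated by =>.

A => cAoA   [A ::= c A o A]
cAoA => ccAoAoA   [A ::= c A o A]
ccAoAoA => cccAoAoAoA   [A ::= c A o A]
cccAoAoAoA => ccccAoAoAoAoA   [A ::= c A o A]
ccccAoAoAoAoA => cccceoAoAoAoA   [A ::= e]
cccceoAoAoAoA => cccceoeoAoAoA   [A ::= e]
cccceoeoAoAoA => cccceoeoeoAoA   [A ::= e]
cccceoeoeoAoA => cccceoeoeocAoAoA   [A ::= c A o A]
cccceoeoeocAoAoA => cccceoeoeoceoAoA   [A ::= e]
cccceoeoeoceoAoA => cccceoeoeoceoeoA   [A ::= e]
cccceoeoeoceoeoA => cccceoeoeoceoeoe   [A ::= e]

A => cAoA => ccAoAoA => cccAoAoAoA => ccccAoAoAoAoA => cccceoAoAoAoA => cccceoeoAoAoA => cccceoeoeoAoA => cccceoeoeocAoAoA => cccceoeoeoceoAoA => cccceoeoeoceoeoA => cccceoeoeoceoeoe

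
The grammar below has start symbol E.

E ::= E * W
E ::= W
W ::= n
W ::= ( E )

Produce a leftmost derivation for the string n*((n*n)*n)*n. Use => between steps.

E=>E*W=>E*W*W=>W*W*W=>n*W*W=>n*(E)*W=>n*(E*W)*W=>n*(W*W)*W=>n*((E)*W)*W=>n*((E*W)*W)*W=>n*((W*W)*W)*W=>n*((n*W)*W)*W=>n*((n*n)*W)*W=>n*((n*n)*n)*W=>n*((n*n)*n)*n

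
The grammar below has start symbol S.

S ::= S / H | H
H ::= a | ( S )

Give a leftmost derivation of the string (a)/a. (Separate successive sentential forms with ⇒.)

S ⇒ S/H   [S ::= S / H]
S/H ⇒ H/H   [S ::= H]
H/H ⇒ (S)/H   [H ::= ( S )]
(S)/H ⇒ (H)/H   [S ::= H]
(H)/H ⇒ (a)/H   [H ::= a]
(a)/H ⇒ (a)/a   [H ::= a]

S⇒S/H⇒H/H⇒(S)/H⇒(H)/H⇒(a)/H⇒(a)/a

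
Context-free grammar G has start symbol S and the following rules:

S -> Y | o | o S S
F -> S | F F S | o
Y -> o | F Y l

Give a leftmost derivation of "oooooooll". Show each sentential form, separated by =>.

S => Y   [S -> Y]
Y => FYl   [Y -> F Y l]
FYl => oYl   [F -> o]
oYl => oFYll   [Y -> F Y l]
oFYll => oFFSYll   [F -> F F S]
oFFSYll => oFFSFSYll   [F -> F F S]
oFFSFSYll => ooFSFSYll   [F -> o]
ooFSFSYll => oooSFSYll   [F -> o]
oooSFSYll => ooooFSYll   [S -> o]
ooooFSYll => oooooSYll   [F -> o]
oooooSYll => ooooooYll   [S -> o]
ooooooYll => oooooooll   [Y -> o]

S => Y => FYl => oYl => oFYll => oFFSYll => oFFSFSYll => ooFSFSYll => oooSFSYll => ooooFSYll => oooooSYll => ooooooYll => oooooooll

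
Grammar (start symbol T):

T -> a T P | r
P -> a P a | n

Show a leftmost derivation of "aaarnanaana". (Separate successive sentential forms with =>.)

T => aTP => aaTPP => aaaTPPP => aaarPPP => aaarnPP => aaarnaPaP => aaarnanaP => aaarnanaaPa => aaarnanaana

T => aTP   [T -> a T P]
aTP => aaTPP   [T -> a T P]
aaTPP => aaaTPPP   [T -> a T P]
aaaTPPP => aaarPPP   [T -> r]
aaarPPP => aaarnPP   [P -> n]
aaarnPP => aaarnaPaP   [P -> a P a]
aaarnaPaP => aaarnanaP   [P -> n]
aaarnanaP => aaarnanaaPa   [P -> a P a]
aaarnanaaPa => aaarnanaana   [P -> n]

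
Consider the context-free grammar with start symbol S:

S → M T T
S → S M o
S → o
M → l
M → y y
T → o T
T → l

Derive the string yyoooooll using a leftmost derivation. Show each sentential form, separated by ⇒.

S ⇒ MTT ⇒ yyTT ⇒ yyoTT ⇒ yyooTT ⇒ yyoooTT ⇒ yyooooTT ⇒ yyoooooTT ⇒ yyooooolT ⇒ yyoooooll

S ⇒ MTT   [S → M T T]
MTT ⇒ yyTT   [M → y y]
yyTT ⇒ yyoTT   [T → o T]
yyoTT ⇒ yyooTT   [T → o T]
yyooTT ⇒ yyoooTT   [T → o T]
yyoooTT ⇒ yyooooTT   [T → o T]
yyooooTT ⇒ yyoooooTT   [T → o T]
yyoooooTT ⇒ yyooooolT   [T → l]
yyooooolT ⇒ yyoooooll   [T → l]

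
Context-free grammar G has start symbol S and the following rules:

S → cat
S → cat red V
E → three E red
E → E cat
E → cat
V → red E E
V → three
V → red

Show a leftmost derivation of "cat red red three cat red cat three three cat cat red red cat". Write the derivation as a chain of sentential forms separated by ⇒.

S ⇒ cat red V ⇒ cat red red E E ⇒ cat red red E cat E ⇒ cat red red three E red cat E ⇒ cat red red three cat red cat E ⇒ cat red red three cat red cat E cat ⇒ cat red red three cat red cat three E red cat ⇒ cat red red three cat red cat three three E red red cat ⇒ cat red red three cat red cat three three E cat red red cat ⇒ cat red red three cat red cat three three cat cat red red cat

S ⇒ cat red V   [S → cat red V]
cat red V ⇒ cat red red E E   [V → red E E]
cat red red E E ⇒ cat red red E cat E   [E → E cat]
cat red red E cat E ⇒ cat red red three E red cat E   [E → three E red]
cat red red three E red cat E ⇒ cat red red three cat red cat E   [E → cat]
cat red red three cat red cat E ⇒ cat red red three cat red cat E cat   [E → E cat]
cat red red three cat red cat E cat ⇒ cat red red three cat red cat three E red cat   [E → three E red]
cat red red three cat red cat three E red cat ⇒ cat red red three cat red cat three three E red red cat   [E → three E red]
cat red red three cat red cat three three E red red cat ⇒ cat red red three cat red cat three three E cat red red cat   [E → E cat]
cat red red three cat red cat three three E cat red red cat ⇒ cat red red three cat red cat three three cat cat red red cat   [E → cat]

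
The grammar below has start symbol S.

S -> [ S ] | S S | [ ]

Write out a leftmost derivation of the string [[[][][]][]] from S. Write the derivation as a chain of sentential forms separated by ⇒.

S ⇒ [S] ⇒ [SS] ⇒ [[S]S] ⇒ [[SS]S] ⇒ [[SSS]S] ⇒ [[[]SS]S] ⇒ [[[][]S]S] ⇒ [[[][][]]S] ⇒ [[[][][]][]]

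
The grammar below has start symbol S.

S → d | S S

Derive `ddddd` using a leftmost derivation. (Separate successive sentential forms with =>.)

S => SS   [S → S S]
SS => SSS   [S → S S]
SSS => SSSS   [S → S S]
SSSS => dSSS   [S → d]
dSSS => dSSSS   [S → S S]
dSSSS => ddSSS   [S → d]
ddSSS => dddSS   [S → d]
dddSS => ddddS   [S → d]
ddddS => ddddd   [S → d]

S => SS => SSS => SSSS => dSSS => dSSSS => ddSSS => dddSS => ddddS => ddddd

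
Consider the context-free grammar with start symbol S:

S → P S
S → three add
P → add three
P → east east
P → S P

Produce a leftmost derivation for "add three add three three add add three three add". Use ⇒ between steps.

S ⇒ P S   [S → P S]
P S ⇒ S P S   [P → S P]
S P S ⇒ P S P S   [S → P S]
P S P S ⇒ add three S P S   [P → add three]
add three S P S ⇒ add three P S P S   [S → P S]
add three P S P S ⇒ add three add three S P S   [P → add three]
add three add three S P S ⇒ add three add three three add P S   [S → three add]
add three add three three add P S ⇒ add three add three three add add three S   [P → add three]
add three add three three add add three S ⇒ add three add three three add add three three add   [S → three add]

S ⇒ P S ⇒ S P S ⇒ P S P S ⇒ add three S P S ⇒ add three P S P S ⇒ add three add three S P S ⇒ add three add three three add P S ⇒ add three add three three add add three S ⇒ add three add three three add add three three add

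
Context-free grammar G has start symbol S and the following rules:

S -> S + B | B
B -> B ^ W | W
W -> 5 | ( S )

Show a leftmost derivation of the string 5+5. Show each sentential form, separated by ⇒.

S ⇒ S+B   [S -> S + B]
S+B ⇒ B+B   [S -> B]
B+B ⇒ W+B   [B -> W]
W+B ⇒ 5+B   [W -> 5]
5+B ⇒ 5+W   [B -> W]
5+W ⇒ 5+5   [W -> 5]

S ⇒ S+B ⇒ B+B ⇒ W+B ⇒ 5+B ⇒ 5+W ⇒ 5+5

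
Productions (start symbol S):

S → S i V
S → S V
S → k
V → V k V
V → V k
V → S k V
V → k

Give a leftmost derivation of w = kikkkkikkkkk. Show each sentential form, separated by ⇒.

S ⇒ SiV ⇒ kiV ⇒ kiVkV ⇒ kiVkkV ⇒ kikkkV ⇒ kikkkVkV ⇒ kikkkSkVkV ⇒ kikkkSiVkVkV ⇒ kikkkkiVkVkV ⇒ kikkkkikkVkV ⇒ kikkkkikkkkV ⇒ kikkkkikkkkk

S ⇒ SiV   [S → S i V]
SiV ⇒ kiV   [S → k]
kiV ⇒ kiVkV   [V → V k V]
kiVkV ⇒ kiVkkV   [V → V k]
kiVkkV ⇒ kikkkV   [V → k]
kikkkV ⇒ kikkkVkV   [V → V k V]
kikkkVkV ⇒ kikkkSkVkV   [V → S k V]
kikkkSkVkV ⇒ kikkkSiVkVkV   [S → S i V]
kikkkSiVkVkV ⇒ kikkkkiVkVkV   [S → k]
kikkkkiVkVkV ⇒ kikkkkikkVkV   [V → k]
kikkkkikkVkV ⇒ kikkkkikkkkV   [V → k]
kikkkkikkkkV ⇒ kikkkkikkkkk   [V → k]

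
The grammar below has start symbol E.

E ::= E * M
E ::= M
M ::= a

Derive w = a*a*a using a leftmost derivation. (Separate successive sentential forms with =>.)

E=>E*M=>E*M*M=>M*M*M=>a*M*M=>a*a*M=>a*a*a

E => E*M   [E ::= E * M]
E*M => E*M*M   [E ::= E * M]
E*M*M => M*M*M   [E ::= M]
M*M*M => a*M*M   [M ::= a]
a*M*M => a*a*M   [M ::= a]
a*a*M => a*a*a   [M ::= a]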